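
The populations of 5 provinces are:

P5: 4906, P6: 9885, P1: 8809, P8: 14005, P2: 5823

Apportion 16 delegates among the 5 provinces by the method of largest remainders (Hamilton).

Total 43428; standard divisor 43428/16 ≈ 2714.25.
Standard quotas: P5 1.8075, P6 3.6419, P1 3.2455, P8 5.1598, P2 2.1453.
Lower quotas: P5 1, P6 3, P1 3, P8 5, P2 2 (sum 14, leaving 2 seats).
Remainders in descending order: P5 0.8075, P6 0.6419, P1 0.2455, P8 0.1598, P2 0.1453.
The surplus seats go to P5, P6.

P5: 2; P6: 4; P1: 3; P8: 5; P2: 2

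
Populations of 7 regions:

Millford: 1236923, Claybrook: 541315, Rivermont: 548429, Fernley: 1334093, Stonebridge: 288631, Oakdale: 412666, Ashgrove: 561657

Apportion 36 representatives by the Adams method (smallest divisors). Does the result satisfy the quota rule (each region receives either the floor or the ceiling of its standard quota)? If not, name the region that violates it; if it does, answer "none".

Standard quotas: Millford 9.044, Claybrook 3.958, Rivermont 4.010, Fernley 9.754, Stonebridge 2.110, Oakdale 3.017, Ashgrove 4.107.
Adams allocation: Millford 9, Claybrook 4, Rivermont 4, Fernley 10, Stonebridge 2, Oakdale 3, Ashgrove 4.
Every allocation lies between the lower and upper quota.

none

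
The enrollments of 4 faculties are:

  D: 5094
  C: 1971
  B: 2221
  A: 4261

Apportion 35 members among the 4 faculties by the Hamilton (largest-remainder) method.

Standard divisor: 13547 ÷ 35 ≈ 387.057.
Standard quotas: D 13.1608, C 5.0923, B 5.7382, A 11.0087.
Lower quotas: D 13, C 5, B 5, A 11 (sum 34, leaving 1 seat).
Remainders in descending order: B 0.7382, D 0.1608, C 0.0923, A 0.0087.
The surplus seat goes to B.

D: 13, C: 5, B: 6, A: 11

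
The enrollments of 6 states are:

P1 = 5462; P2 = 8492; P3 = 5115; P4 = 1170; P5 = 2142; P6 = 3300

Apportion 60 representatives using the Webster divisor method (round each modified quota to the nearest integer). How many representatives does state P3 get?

Standard divisor 25681/60 ≈ 428.017; standard quotas: P1 12.761, P2 19.840, P3 11.950, P4 2.734, P5 5.004, P6 7.710.
Rounding to the nearest integer gives 13, 20, 12, 3, 5, 8 = 61 seats, so the divisor must be adjusted.
With modified divisor 436: modified quotas P1 12.528, P2 19.477, P3 11.732, P4 2.683, P5 4.913, P6 7.569.
Rounding to the nearest integer: P1 13, P2 19, P3 12, P4 3, P5 5, P6 8 (total 60).
P3 receives 12.

12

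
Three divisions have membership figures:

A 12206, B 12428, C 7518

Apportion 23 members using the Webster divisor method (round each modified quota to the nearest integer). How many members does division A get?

Standard divisor 32152/23 ≈ 1397.913; standard quotas: A 8.732, B 8.890, C 5.378.
Rounding to the nearest integer gives A 9, B 9, C 5 — total 23, matching the house size, so no adjustment is needed.
A receives 9.

9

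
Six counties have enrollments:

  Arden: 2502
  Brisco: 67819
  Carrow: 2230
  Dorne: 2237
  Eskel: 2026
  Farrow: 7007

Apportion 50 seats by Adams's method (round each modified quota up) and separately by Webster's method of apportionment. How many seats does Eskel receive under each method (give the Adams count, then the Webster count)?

Adams: Arden 2, Brisco 38, Carrow 2, Dorne 2, Eskel 2, Farrow 4.
Webster: Arden 2, Brisco 41, Carrow 1, Dorne 1, Eskel 1, Farrow 4.
Eskel gets 2 under Adams and 1 under Webster.

2 and 1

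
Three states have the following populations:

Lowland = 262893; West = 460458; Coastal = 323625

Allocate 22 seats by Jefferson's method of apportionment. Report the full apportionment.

Standard divisor 1046976/22 ≈ 47589.818; standard quotas: Lowland 5.524, West 9.676, Coastal 6.800.
Rounding down gives 5, 9, 6 = 20 seats, so the divisor must be adjusted.
With modified divisor 44900: modified quotas Lowland 5.855, West 10.255, Coastal 7.208.
Rounding down: Lowland 5, West 10, Coastal 7 (total 22).

Lowland=5, West=10, Coastal=7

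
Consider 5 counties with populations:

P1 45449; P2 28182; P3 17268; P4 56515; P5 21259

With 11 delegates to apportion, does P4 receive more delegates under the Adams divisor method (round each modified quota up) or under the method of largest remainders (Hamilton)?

Adams: P1 3, P2 2, P3 1, P4 3, P5 2.
Hamilton: P1 3, P2 2, P3 1, P4 4, P5 1.
P4 gets 3 under Adams and 4 under Hamilton.

Hamilton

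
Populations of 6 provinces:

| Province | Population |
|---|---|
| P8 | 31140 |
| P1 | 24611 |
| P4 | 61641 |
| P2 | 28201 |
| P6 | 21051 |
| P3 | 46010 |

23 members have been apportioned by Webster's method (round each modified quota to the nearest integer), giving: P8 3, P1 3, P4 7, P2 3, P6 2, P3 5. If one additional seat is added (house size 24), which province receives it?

Priority for the next seat is population ÷ (current seats + 0.5).
Priorities: P8 8897.143, P1 7031.714, P4 8218.800, P2 8057.429, P6 8420.400, P3 8365.455.
Highest priority: P8.

P8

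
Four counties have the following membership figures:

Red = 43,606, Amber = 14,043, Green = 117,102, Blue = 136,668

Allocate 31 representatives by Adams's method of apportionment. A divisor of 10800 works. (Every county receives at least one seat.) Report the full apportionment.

With modified divisor 10800: modified quotas Red 4.038, Amber 1.300, Green 10.843, Blue 12.654.
Rounding up: Red 5, Amber 2, Green 11, Blue 13 (total 31).

Red 5, Amber 2, Green 11, Blue 13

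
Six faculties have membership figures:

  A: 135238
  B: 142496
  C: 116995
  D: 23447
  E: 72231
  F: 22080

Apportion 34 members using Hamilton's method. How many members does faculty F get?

1

Total 512487; standard divisor 512487/34 ≈ 15073.147.
Standard quotas: A 8.9721, B 9.4536, C 7.7618, D 1.5555, E 4.7920, F 1.4649.
Lower quotas: A 8, B 9, C 7, D 1, E 4, F 1 (sum 30, leaving 4 seats).
Remainders in descending order: A 0.9721, E 0.7920, C 0.7618, D 0.5555, F 0.4649, B 0.4536.
The surplus seats go to A, E, C, D.
F receives 1.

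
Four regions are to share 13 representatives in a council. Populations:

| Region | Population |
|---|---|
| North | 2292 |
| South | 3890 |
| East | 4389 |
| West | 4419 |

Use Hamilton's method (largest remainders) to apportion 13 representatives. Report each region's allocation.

North 2, South 3, East 4, West 4

Standard divisor: 14990 ÷ 13 ≈ 1153.077.
Standard quotas: North 1.988, South 3.374, East 3.806, West 3.832.
Lower quotas: North 1, South 3, East 3, West 3 (sum 10, leaving 3 seats).
Remainders in descending order: North 0.988, West 0.832, East 0.806, South 0.374.
Largest remainders: North, West, East receive the extra seats.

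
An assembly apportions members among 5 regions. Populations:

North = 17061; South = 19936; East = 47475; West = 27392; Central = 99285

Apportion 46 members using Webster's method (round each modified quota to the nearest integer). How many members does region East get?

Standard divisor 211149/46 ≈ 4590.196; standard quotas: North 3.717, South 4.343, East 10.343, West 5.968, Central 21.630.
Rounding to the nearest integer gives North 4, South 4, East 10, West 6, Central 22 — total 46, matching the house size, so no adjustment is needed.
East receives 10.

10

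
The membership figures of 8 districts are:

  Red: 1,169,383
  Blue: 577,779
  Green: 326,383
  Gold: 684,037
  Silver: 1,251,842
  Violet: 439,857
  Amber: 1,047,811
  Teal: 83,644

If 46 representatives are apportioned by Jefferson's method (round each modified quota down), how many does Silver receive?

11

Standard divisor 5580736/46 ≈ 121320.348; standard quotas: Red 9.639, Blue 4.762, Green 2.690, Gold 5.638, Silver 10.318, Violet 3.626, Amber 8.637, Teal 0.689.
Rounding down gives 9, 4, 2, 5, 10, 3, 8, 0 = 41 seats, so the divisor must be adjusted.
With modified divisor 111900: modified quotas Red 10.450, Blue 5.163, Green 2.917, Gold 6.113, Silver 11.187, Violet 3.931, Amber 9.364, Teal 0.747.
Rounding down: Red 10, Blue 5, Green 2, Gold 6, Silver 11, Violet 3, Amber 9, Teal 0 (total 46).
Silver receives 11.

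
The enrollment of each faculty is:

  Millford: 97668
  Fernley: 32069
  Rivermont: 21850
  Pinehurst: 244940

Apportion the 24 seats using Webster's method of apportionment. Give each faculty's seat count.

Standard divisor 396527/24 ≈ 16521.958; standard quotas: Millford 5.911, Fernley 1.941, Rivermont 1.322, Pinehurst 14.825.
Rounding to the nearest integer gives Millford 6, Fernley 2, Rivermont 1, Pinehurst 15 — total 24, matching the house size, so no adjustment is needed.

Millford 6, Fernley 2, Rivermont 1, Pinehurst 15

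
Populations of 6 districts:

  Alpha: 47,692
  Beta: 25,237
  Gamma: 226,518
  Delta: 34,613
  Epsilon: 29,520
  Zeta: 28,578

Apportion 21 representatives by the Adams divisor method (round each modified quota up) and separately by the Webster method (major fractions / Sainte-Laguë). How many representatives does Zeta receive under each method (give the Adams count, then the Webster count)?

2 and 1

Adams: Alpha 3, Beta 2, Gamma 10, Delta 2, Epsilon 2, Zeta 2.
Webster: Alpha 3, Beta 1, Gamma 12, Delta 2, Epsilon 2, Zeta 1.
Zeta gets 2 under Adams and 1 under Webster.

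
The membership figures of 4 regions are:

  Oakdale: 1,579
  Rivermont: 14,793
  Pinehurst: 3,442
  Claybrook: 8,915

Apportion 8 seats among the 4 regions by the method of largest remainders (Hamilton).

Total 28729; standard divisor 28729/8 ≈ 3591.125.
Standard quotas: Oakdale 0.4397, Rivermont 4.1193, Pinehurst 0.9585, Claybrook 2.4825.
Lower quotas: Oakdale 0, Rivermont 4, Pinehurst 0, Claybrook 2 (sum 6, leaving 2 seats).
Remainders in descending order: Pinehurst 0.9585, Claybrook 0.4825, Oakdale 0.4397, Rivermont 0.1193.
The surplus seats go to Pinehurst, Claybrook.

Oakdale=0, Rivermont=4, Pinehurst=1, Claybrook=3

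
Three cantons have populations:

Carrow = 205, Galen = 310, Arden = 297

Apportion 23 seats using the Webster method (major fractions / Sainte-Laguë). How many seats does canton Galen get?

Standard divisor 812/23 ≈ 35.304; standard quotas: Carrow 5.807, Galen 8.781, Arden 8.413.
Rounding to the nearest integer gives Carrow 6, Galen 9, Arden 8 — total 23, matching the house size, so no adjustment is needed.
Galen receives 9.

9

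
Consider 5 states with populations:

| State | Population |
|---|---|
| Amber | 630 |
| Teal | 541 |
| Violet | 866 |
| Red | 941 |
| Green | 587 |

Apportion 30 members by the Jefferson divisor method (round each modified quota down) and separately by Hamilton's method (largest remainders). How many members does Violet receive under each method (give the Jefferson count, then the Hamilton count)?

8 and 7

Jefferson: Amber 5, Teal 4, Violet 8, Red 8, Green 5.
Hamilton: Amber 5, Teal 5, Violet 7, Red 8, Green 5.
Violet gets 8 under Jefferson and 7 under Hamilton.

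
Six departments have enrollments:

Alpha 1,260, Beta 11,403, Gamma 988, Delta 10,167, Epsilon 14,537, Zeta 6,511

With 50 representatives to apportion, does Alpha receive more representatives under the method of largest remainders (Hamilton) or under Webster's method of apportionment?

Hamilton: Alpha 2, Beta 13, Gamma 1, Delta 11, Epsilon 16, Zeta 7.
Webster: Alpha 1, Beta 13, Gamma 1, Delta 12, Epsilon 16, Zeta 7.
Alpha gets 2 under Hamilton and 1 under Webster.

Hamilton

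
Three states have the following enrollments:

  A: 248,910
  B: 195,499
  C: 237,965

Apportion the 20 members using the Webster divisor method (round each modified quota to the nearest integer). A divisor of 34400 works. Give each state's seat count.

With modified divisor 34400: modified quotas A 7.236, B 5.683, C 6.918.
Rounding to the nearest integer: A 7, B 6, C 7 (total 20).

A 7, B 6, C 7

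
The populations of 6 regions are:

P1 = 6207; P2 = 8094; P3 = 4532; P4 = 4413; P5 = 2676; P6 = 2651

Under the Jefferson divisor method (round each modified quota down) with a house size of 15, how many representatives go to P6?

1

Standard divisor 28573/15 ≈ 1904.867; standard quotas: P1 3.258, P2 4.249, P3 2.379, P4 2.317, P5 1.405, P6 1.392.
Rounding down gives 3, 4, 2, 2, 1, 1 = 13 seats, so the divisor must be adjusted.
With modified divisor 1530: modified quotas P1 4.057, P2 5.290, P3 2.962, P4 2.884, P5 1.749, P6 1.733.
Rounding down: P1 4, P2 5, P3 2, P4 2, P5 1, P6 1 (total 15).
P6 receives 1.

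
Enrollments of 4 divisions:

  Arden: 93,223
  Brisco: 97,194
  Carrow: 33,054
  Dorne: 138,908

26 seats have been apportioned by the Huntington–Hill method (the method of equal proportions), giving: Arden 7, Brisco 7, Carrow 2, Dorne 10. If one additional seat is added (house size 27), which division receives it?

Priority for the next seat is population ÷ (√(s·(s+1))).
Priorities: Arden 12457.447, Brisco 12988.095, Carrow 13494.239, Dorne 13244.358.
Highest priority: Carrow.

Carrow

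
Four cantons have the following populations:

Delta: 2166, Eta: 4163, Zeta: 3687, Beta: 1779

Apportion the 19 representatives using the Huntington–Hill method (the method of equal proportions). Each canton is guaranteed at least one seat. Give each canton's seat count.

Delta: 3; Eta: 7; Zeta: 6; Beta: 3

With divisor 634: modified quotas Delta 3.416, Eta 6.566, Zeta 5.815, Beta 2.806.
Geometric-mean thresholds: Delta √(3·4)=3.464, Eta √(6·7)=6.481, Zeta √(5·6)=5.477, Beta √(2·3)=2.449.
Each quota rounded against its threshold gives Delta 3, Eta 7, Zeta 6, Beta 3 (total 19).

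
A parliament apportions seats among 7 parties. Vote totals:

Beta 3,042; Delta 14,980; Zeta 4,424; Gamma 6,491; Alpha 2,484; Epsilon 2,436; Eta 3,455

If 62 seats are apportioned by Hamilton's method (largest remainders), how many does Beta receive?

5

Standard divisor: 37312 ÷ 62 ≈ 601.806.
Standard quotas: Beta 5.0548, Delta 24.8917, Zeta 7.3512, Gamma 10.7859, Alpha 4.1276, Epsilon 4.0478, Eta 5.7410.
Lower quotas: Beta 5, Delta 24, Zeta 7, Gamma 10, Alpha 4, Epsilon 4, Eta 5 (sum 59, leaving 3 seats).
Remainders in descending order: Delta 0.8917, Gamma 0.7859, Eta 0.7410, Zeta 0.3512, Alpha 0.1276, Beta 0.0548, Epsilon 0.0478.
Largest remainders: Delta, Gamma, Eta receive the extra seats.
Beta receives 5.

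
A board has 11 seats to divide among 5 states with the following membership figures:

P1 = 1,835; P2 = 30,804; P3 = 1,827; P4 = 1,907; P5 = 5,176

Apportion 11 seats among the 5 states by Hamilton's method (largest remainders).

Total 41549; standard divisor 41549/11 ≈ 3777.182.
Standard quotas: P1 0.4858, P2 8.1553, P3 0.4837, P4 0.5049, P5 1.3703.
Lower quotas: P1 0, P2 8, P3 0, P4 0, P5 1 (sum 9, leaving 2 seats).
Remainders in descending order: P4 0.5049, P1 0.4858, P3 0.4837, P5 0.3703, P2 0.1553.
The surplus seats go to P4, P1.

P1 1, P2 8, P3 0, P4 1, P5 1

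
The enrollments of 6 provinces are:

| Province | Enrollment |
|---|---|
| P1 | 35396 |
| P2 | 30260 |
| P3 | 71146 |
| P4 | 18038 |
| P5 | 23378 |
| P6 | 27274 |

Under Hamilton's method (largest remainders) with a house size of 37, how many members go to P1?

6

Standard divisor: 205492 ÷ 37 ≈ 5553.838.
Standard quotas: P1 6.3733, P2 5.4485, P3 12.8102, P4 3.2478, P5 4.2093, P6 4.9108.
Lower quotas: P1 6, P2 5, P3 12, P4 3, P5 4, P6 4 (sum 34, leaving 3 seats).
Remainders in descending order: P6 0.9108, P3 0.8102, P2 0.4485, P1 0.3733, P4 0.2478, P5 0.2093.
The surplus seats go to P6, P3, P2.
P1 receives 6.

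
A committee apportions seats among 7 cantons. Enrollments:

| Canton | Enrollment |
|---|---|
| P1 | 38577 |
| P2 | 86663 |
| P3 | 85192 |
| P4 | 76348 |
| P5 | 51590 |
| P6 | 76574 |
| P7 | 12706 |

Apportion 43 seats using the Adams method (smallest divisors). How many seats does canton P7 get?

Standard divisor 427650/43 ≈ 9945.349; standard quotas: P1 3.879, P2 8.714, P3 8.566, P4 7.677, P5 5.187, P6 7.699, P7 1.278.
Rounding up gives 4, 9, 9, 8, 6, 8, 2 = 46 seats, so the divisor must be adjusted.
With modified divisor 10870: modified quotas P1 3.549, P2 7.973, P3 7.837, P4 7.024, P5 4.746, P6 7.045, P7 1.169.
Rounding up: P1 4, P2 8, P3 8, P4 8, P5 5, P6 8, P7 2 (total 43).
P7 receives 2.

2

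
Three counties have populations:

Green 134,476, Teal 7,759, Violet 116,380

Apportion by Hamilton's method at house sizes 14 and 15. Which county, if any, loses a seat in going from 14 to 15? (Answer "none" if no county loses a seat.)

Teal

At 14 seats: Green 7, Teal 1, Violet 6.
At 15 seats: Green 8, Teal 0, Violet 7.
Teal drops from 1 to 0.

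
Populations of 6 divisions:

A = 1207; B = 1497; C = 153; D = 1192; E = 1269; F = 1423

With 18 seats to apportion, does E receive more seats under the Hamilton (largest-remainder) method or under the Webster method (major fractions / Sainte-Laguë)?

Hamilton: A 3, B 4, C 1, D 3, E 3, F 4.
Webster: A 3, B 4, C 0, D 3, E 4, F 4.
E gets 3 under Hamilton and 4 under Webster.

Webster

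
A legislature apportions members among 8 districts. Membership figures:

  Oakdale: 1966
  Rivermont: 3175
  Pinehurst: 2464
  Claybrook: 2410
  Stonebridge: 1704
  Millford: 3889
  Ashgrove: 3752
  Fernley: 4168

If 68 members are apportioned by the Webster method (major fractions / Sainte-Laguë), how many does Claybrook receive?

Standard divisor 23528/68 ≈ 346; standard quotas: Oakdale 5.682, Rivermont 9.176, Pinehurst 7.121, Claybrook 6.965, Stonebridge 4.925, Millford 11.240, Ashgrove 10.844, Fernley 12.046.
Rounding to the nearest integer gives Oakdale 6, Rivermont 9, Pinehurst 7, Claybrook 7, Stonebridge 5, Millford 11, Ashgrove 11, Fernley 12 — total 68, matching the house size, so no adjustment is needed.
Claybrook receives 7.

7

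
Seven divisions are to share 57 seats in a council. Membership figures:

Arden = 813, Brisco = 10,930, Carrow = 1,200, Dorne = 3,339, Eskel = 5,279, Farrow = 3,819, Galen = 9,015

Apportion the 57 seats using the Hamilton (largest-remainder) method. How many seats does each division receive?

Arden=1; Brisco=18; Carrow=2; Dorne=6; Eskel=9; Farrow=6; Galen=15

Total 34395; standard divisor 34395/57 ≈ 603.421.
Standard quotas: Arden 1.3473, Brisco 18.1134, Carrow 1.9887, Dorne 5.5334, Eskel 8.7485, Farrow 6.3289, Galen 14.9398.
Lower quotas: Arden 1, Brisco 18, Carrow 1, Dorne 5, Eskel 8, Farrow 6, Galen 14 (sum 53, leaving 4 seats).
Remainders in descending order: Carrow 0.9887, Galen 0.9398, Eskel 0.7485, Dorne 0.5334, Arden 0.3473, Farrow 0.3289, Brisco 0.1134.
The surplus seats go to Carrow, Galen, Eskel, Dorne.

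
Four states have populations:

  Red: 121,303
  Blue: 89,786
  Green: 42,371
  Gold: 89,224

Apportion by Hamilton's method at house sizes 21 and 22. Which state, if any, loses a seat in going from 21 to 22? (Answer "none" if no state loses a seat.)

At 21 seats: Red 7, Blue 6, Green 3, Gold 5.
At 22 seats: Red 8, Blue 6, Green 2, Gold 6.
Green drops from 3 to 2.

Green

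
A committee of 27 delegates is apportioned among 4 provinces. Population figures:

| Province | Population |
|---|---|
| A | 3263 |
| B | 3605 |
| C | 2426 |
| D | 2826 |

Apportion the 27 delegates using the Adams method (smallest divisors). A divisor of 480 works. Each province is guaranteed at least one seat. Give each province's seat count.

A 7, B 8, C 6, D 6

With modified divisor 480: modified quotas A 6.798, B 7.510, C 5.054, D 5.888.
Rounding up: A 7, B 8, C 6, D 6 (total 27).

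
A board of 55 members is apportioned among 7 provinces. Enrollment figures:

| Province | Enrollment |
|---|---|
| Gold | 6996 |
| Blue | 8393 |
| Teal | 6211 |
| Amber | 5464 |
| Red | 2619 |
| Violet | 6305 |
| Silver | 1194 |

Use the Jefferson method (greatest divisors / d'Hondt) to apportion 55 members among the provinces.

Standard divisor 37182/55 ≈ 676.036; standard quotas: Gold 10.349, Blue 12.415, Teal 9.187, Amber 8.082, Red 3.874, Violet 9.326, Silver 1.766.
Rounding down gives 10, 12, 9, 8, 3, 9, 1 = 52 seats, so the divisor must be adjusted.
With modified divisor 633: modified quotas Gold 11.052, Blue 13.259, Teal 9.812, Amber 8.632, Red 4.137, Violet 9.961, Silver 1.886.
Rounding down: Gold 11, Blue 13, Teal 9, Amber 8, Red 4, Violet 9, Silver 1 (total 55).

Gold: 11, Blue: 13, Teal: 9, Amber: 8, Red: 4, Violet: 9, Silver: 1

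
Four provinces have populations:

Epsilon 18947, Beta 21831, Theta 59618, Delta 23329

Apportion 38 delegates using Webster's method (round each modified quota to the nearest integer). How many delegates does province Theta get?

Standard divisor 123725/38 ≈ 3255.921; standard quotas: Epsilon 5.819, Beta 6.705, Theta 18.311, Delta 7.165.
Rounding to the nearest integer gives Epsilon 6, Beta 7, Theta 18, Delta 7 — total 38, matching the house size, so no adjustment is needed.
Theta receives 18.

18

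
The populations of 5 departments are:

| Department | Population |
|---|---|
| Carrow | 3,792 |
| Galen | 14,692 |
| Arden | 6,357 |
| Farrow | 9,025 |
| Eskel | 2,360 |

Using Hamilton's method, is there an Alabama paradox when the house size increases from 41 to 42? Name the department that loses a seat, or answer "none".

At 41 seats: Carrow 4, Galen 17, Arden 7, Farrow 10, Eskel 3.
At 42 seats: Carrow 4, Galen 17, Arden 7, Farrow 11, Eskel 3.
No department's allocation decreased.

none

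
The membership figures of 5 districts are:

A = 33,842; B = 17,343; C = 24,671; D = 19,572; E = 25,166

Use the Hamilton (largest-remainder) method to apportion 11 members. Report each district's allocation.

The standard divisor is 120594/11 ≈ 10963.091.
Standard quotas: A 3.0869, B 1.5819, C 2.2504, D 1.7853, E 2.2955.
Lower quotas: A 3, B 1, C 2, D 1, E 2 (sum 9, leaving 2 seats).
Remainders in descending order: D 0.7853, B 0.5819, E 0.2955, C 0.2504, A 0.0869.
Largest remainders: D, B receive the extra seats.

A 3; B 2; C 2; D 2; E 2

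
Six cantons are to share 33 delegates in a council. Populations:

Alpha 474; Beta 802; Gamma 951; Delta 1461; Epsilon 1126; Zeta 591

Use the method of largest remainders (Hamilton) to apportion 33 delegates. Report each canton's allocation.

Total 5405; standard divisor 5405/33 ≈ 163.788.
Standard quotas: Alpha 2.894, Beta 4.897, Gamma 5.806, Delta 8.920, Epsilon 6.875, Zeta 3.608.
Lower quotas: Alpha 2, Beta 4, Gamma 5, Delta 8, Epsilon 6, Zeta 3 (sum 28, leaving 5 seats).
Remainders in descending order: Delta 0.920, Beta 0.897, Alpha 0.894, Epsilon 0.875, Gamma 0.806, Zeta 0.608.
Largest remainders: Delta, Beta, Alpha, Epsilon, Gamma receive the extra seats.

Alpha 3, Beta 5, Gamma 6, Delta 9, Epsilon 7, Zeta 3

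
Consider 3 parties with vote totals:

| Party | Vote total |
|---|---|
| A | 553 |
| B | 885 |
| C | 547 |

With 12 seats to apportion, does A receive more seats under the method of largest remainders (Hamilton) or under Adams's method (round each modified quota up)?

Hamilton: A 3, B 6, C 3.
Adams: A 4, B 5, C 3.
A gets 3 under Hamilton and 4 under Adams.

Adams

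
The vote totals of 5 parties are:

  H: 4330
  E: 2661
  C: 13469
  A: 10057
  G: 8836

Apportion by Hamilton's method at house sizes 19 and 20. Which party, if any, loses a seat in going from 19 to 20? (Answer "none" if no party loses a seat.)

none

At 19 seats: H 2, E 1, C 7, A 5, G 4.
At 20 seats: H 2, E 1, C 7, A 5, G 5.
No party's allocation decreased.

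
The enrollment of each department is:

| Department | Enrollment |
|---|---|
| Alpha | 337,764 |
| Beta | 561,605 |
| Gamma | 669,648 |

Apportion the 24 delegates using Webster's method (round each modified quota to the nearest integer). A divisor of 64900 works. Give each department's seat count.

Alpha 5, Beta 9, Gamma 10

With modified divisor 64900: modified quotas Alpha 5.204, Beta 8.653, Gamma 10.318.
Rounding to the nearest integer: Alpha 5, Beta 9, Gamma 10 (total 24).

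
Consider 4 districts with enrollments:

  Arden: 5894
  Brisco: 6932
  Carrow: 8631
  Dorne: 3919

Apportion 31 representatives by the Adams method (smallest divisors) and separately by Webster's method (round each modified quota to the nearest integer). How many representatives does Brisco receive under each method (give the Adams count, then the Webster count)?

9 and 8

Adams: Arden 7, Brisco 9, Carrow 10, Dorne 5.
Webster: Arden 7, Brisco 8, Carrow 11, Dorne 5.
Brisco gets 9 under Adams and 8 under Webster.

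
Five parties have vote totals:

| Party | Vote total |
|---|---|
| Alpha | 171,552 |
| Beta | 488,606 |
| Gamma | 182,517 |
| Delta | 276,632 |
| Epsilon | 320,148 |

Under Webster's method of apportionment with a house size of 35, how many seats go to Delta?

Standard divisor 1439455/35 ≈ 41127.286; standard quotas: Alpha 4.171, Beta 11.880, Gamma 4.438, Delta 6.726, Epsilon 7.784.
Rounding to the nearest integer gives Alpha 4, Beta 12, Gamma 4, Delta 7, Epsilon 8 — total 35, matching the house size, so no adjustment is needed.
Delta receives 7.

7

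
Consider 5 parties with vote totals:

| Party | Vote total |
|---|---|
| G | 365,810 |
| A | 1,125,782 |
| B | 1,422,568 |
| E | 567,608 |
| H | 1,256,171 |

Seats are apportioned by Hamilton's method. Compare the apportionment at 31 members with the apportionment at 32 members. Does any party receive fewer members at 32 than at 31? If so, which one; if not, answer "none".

At 31 seats: G 3, A 7, B 9, E 4, H 8.
At 32 seats: G 2, A 8, B 10, E 4, H 8.
G drops from 3 to 2.

G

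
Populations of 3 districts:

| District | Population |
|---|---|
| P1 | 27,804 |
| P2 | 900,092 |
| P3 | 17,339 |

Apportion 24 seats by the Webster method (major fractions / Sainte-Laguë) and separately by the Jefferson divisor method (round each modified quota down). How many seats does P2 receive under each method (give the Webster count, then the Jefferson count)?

Webster: P1 1, P2 23, P3 0.
Jefferson: P1 0, P2 24, P3 0.
P2 gets 23 under Webster and 24 under Jefferson.

23 and 24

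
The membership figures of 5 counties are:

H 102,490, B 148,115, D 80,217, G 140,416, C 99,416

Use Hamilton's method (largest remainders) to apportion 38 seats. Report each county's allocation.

Standard divisor: 570654 ÷ 38 ≈ 15017.211.
Standard quotas: H 6.8248, B 9.8630, D 5.3417, G 9.3503, C 6.6201.
Lower quotas: H 6, B 9, D 5, G 9, C 6 (sum 35, leaving 3 seats).
Remainders in descending order: B 0.8630, H 0.8248, C 0.6201, G 0.3503, D 0.3417.
Largest remainders: B, H, C receive the extra seats.

H 7, B 10, D 5, G 9, C 7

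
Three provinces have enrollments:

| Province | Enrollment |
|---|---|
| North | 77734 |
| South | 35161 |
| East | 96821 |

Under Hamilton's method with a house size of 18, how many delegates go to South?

The standard divisor is 209716/18 ≈ 11650.889.
Standard quotas: North 6.6719, South 3.0179, East 8.3102.
Lower quotas: North 6, South 3, East 8 (sum 17, leaving 1 seat).
Remainders in descending order: North 0.6719, East 0.3102, South 0.0179.
The surplus seat goes to North.
South receives 3.

3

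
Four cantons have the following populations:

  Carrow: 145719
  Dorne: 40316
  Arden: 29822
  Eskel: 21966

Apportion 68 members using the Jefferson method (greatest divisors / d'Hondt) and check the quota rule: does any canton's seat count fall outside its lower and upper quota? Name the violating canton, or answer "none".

Carrow

Standard quotas: Carrow 41.665, Dorne 11.527, Arden 8.527, Eskel 6.281.
Jefferson allocation: Carrow 43, Dorne 11, Arden 8, Eskel 6.
Carrow has quota 41.665 (lower 41, upper 42) but receives 43 — outside the quota interval.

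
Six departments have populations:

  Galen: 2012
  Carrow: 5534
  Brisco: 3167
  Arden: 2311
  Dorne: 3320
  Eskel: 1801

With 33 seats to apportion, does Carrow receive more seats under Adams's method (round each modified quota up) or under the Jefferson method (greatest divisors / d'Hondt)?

Jefferson

Adams: Galen 4, Carrow 10, Brisco 6, Arden 4, Dorne 6, Eskel 3.
Jefferson: Galen 3, Carrow 11, Brisco 6, Arden 4, Dorne 6, Eskel 3.
Carrow gets 10 under Adams and 11 under Jefferson.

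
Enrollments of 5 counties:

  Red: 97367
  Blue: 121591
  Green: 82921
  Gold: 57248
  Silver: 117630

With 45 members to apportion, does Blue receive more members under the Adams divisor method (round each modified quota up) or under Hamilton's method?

Hamilton

Adams: Red 9, Blue 11, Green 8, Gold 6, Silver 11.
Hamilton: Red 9, Blue 12, Green 8, Gold 5, Silver 11.
Blue gets 11 under Adams and 12 under Hamilton.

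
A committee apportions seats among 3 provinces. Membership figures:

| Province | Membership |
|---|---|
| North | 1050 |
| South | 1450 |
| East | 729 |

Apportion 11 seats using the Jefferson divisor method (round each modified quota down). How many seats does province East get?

2

Standard divisor 3229/11 ≈ 293.545; standard quotas: North 3.577, South 4.940, East 2.483.
Rounding down gives 3, 4, 2 = 9 seats, so the divisor must be adjusted.
With modified divisor 250: modified quotas North 4.200, South 5.800, East 2.916.
Rounding down: North 4, South 5, East 2 (total 11).
East receives 2.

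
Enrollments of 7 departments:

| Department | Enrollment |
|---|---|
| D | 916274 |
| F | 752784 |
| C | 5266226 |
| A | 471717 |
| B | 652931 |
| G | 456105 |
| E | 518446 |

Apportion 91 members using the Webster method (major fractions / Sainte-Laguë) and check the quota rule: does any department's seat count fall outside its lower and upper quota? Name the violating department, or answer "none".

C

Standard quotas: D 9.229, F 7.582, C 53.044, A 4.751, B 6.577, G 4.594, E 5.222.
Webster allocation: D 9, F 8, C 52, A 5, B 7, G 5, E 5.
C has quota 53.044 (lower 53, upper 54) but receives 52 — outside the quota interval.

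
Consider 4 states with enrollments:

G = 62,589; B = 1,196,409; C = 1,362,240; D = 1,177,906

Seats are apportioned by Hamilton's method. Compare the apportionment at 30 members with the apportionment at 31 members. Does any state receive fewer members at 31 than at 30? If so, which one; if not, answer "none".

G

At 30 seats: G 1, B 9, C 11, D 9.
At 31 seats: G 0, B 10, C 11, D 10.
G drops from 1 to 0.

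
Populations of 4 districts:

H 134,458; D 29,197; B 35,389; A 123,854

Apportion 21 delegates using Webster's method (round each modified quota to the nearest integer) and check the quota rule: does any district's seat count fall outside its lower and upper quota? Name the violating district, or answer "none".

none

Standard quotas: H 8.745, D 1.899, B 2.302, A 8.055.
Webster allocation: H 9, D 2, B 2, A 8.
Every allocation lies between the lower and upper quota.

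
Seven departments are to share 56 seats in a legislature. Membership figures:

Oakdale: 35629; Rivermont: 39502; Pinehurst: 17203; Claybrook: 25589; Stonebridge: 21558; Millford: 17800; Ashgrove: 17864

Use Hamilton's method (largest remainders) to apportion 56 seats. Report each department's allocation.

Oakdale 11, Rivermont 13, Pinehurst 5, Claybrook 8, Stonebridge 7, Millford 6, Ashgrove 6

Total 175145; standard divisor 175145/56 ≈ 3127.589.
Standard quotas: Oakdale 11.3918, Rivermont 12.6302, Pinehurst 5.5004, Claybrook 8.1817, Stonebridge 6.8928, Millford 5.6913, Ashgrove 5.7117.
Lower quotas: Oakdale 11, Rivermont 12, Pinehurst 5, Claybrook 8, Stonebridge 6, Millford 5, Ashgrove 5 (sum 52, leaving 4 seats).
Remainders in descending order: Stonebridge 0.8928, Ashgrove 0.7117, Millford 0.6913, Rivermont 0.6302, Pinehurst 0.5004, Oakdale 0.3918, Claybrook 0.1817.
Largest remainders: Stonebridge, Ashgrove, Millford, Rivermont receive the extra seats.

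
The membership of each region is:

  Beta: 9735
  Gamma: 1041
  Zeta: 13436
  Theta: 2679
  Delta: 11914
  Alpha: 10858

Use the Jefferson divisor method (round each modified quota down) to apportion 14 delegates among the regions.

Standard divisor 49663/14 ≈ 3547.357; standard quotas: Beta 2.744, Gamma 0.293, Zeta 3.788, Theta 0.755, Delta 3.359, Alpha 3.061.
Rounding down gives 2, 0, 3, 0, 3, 3 = 11 seats, so the divisor must be adjusted.
With modified divisor 2800: modified quotas Beta 3.477, Gamma 0.372, Zeta 4.799, Theta 0.957, Delta 4.255, Alpha 3.878.
Rounding down: Beta 3, Gamma 0, Zeta 4, Theta 0, Delta 4, Alpha 3 (total 14).

Beta 3, Gamma 0, Zeta 4, Theta 0, Delta 4, Alpha 3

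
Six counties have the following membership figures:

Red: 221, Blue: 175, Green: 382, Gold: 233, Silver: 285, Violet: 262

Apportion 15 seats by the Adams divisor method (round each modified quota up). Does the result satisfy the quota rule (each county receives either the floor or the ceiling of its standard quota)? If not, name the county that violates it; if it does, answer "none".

Standard quotas: Red 2.128, Blue 1.685, Green 3.678, Gold 2.243, Silver 2.744, Violet 2.522.
Adams allocation: Red 2, Blue 2, Green 3, Gold 2, Silver 3, Violet 3.
Every allocation lies between the lower and upper quota.

none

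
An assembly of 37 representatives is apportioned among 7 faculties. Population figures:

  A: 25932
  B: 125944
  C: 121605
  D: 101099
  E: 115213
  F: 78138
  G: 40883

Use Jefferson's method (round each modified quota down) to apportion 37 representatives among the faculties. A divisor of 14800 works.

A 1, B 8, C 8, D 6, E 7, F 5, G 2

With modified divisor 14800: modified quotas A 1.752, B 8.510, C 8.217, D 6.831, E 7.785, F 5.280, G 2.762.
Rounding down: A 1, B 8, C 8, D 6, E 7, F 5, G 2 (total 37).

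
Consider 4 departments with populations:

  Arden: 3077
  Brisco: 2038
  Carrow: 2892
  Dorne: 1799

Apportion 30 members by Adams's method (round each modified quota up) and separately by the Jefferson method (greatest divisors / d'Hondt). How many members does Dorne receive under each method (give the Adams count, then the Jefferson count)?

Adams: Arden 9, Brisco 6, Carrow 9, Dorne 6.
Jefferson: Arden 10, Brisco 6, Carrow 9, Dorne 5.
Dorne gets 6 under Adams and 5 under Jefferson.

6 and 5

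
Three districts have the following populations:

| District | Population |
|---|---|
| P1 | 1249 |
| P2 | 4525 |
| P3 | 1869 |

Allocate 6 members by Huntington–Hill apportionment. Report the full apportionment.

With divisor 1314: modified quotas P1 0.951, P2 3.444, P3 1.422.
Geometric-mean thresholds: P1 (min 1), P2 √(3·4)=3.464, P3 √(1·2)=1.414.
Each quota rounded against its threshold gives P1 1, P2 3, P3 2 (total 6).

P1=1, P2=3, P3=2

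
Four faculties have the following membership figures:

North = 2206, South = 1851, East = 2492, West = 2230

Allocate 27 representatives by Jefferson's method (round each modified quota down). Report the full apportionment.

Standard divisor 8779/27 ≈ 325.148; standard quotas: North 6.785, South 5.693, East 7.664, West 6.858.
Rounding down gives 6, 5, 7, 6 = 24 seats, so the divisor must be adjusted.
With modified divisor 310: modified quotas North 7.116, South 5.971, East 8.039, West 7.194.
Rounding down: North 7, South 5, East 8, West 7 (total 27).

North: 7, South: 5, East: 8, West: 7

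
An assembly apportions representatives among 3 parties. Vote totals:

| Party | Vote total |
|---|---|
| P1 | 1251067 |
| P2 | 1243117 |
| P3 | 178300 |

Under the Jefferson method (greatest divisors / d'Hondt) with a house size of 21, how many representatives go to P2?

Standard divisor 2672484/21 ≈ 127261.143; standard quotas: P1 9.831, P2 9.768, P3 1.401.
Rounding down gives 9, 9, 1 = 19 seats, so the divisor must be adjusted.
With modified divisor 119000: modified quotas P1 10.513, P2 10.446, P3 1.498.
Rounding down: P1 10, P2 10, P3 1 (total 21).
P2 receives 10.

10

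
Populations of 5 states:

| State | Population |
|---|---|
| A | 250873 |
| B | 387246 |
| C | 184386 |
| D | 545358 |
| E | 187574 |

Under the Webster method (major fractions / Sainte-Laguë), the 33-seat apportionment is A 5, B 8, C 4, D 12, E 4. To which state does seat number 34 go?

A

Priority for the next seat is population ÷ (current seats + 0.5).
Priorities: A 45613.273, B 45558.353, C 40974.667, D 43628.640, E 41683.111.
Highest priority: A.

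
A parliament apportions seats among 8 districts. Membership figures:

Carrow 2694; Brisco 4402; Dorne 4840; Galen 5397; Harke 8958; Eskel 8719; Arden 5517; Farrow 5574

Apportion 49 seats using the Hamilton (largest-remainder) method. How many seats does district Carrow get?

3

Total 46101; standard divisor 46101/49 ≈ 940.837.
Standard quotas: Carrow 2.8634, Brisco 4.6788, Dorne 5.1444, Galen 5.7364, Harke 9.5213, Eskel 9.2673, Arden 5.8639, Farrow 5.9245.
Lower quotas: Carrow 2, Brisco 4, Dorne 5, Galen 5, Harke 9, Eskel 9, Arden 5, Farrow 5 (sum 44, leaving 5 seats).
Remainders in descending order: Farrow 0.9245, Arden 0.8639, Carrow 0.8634, Galen 0.7364, Brisco 0.6788, Harke 0.5213, Eskel 0.2673, Dorne 0.1444.
The surplus seats go to Farrow, Arden, Carrow, Galen, Brisco.
Carrow receives 3.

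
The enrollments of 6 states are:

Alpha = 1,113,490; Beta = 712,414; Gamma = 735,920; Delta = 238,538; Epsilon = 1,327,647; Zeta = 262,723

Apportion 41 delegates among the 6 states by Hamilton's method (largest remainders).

Standard divisor: 4390732 ÷ 41 ≈ 107091.024.
Standard quotas: Alpha 10.3976, Beta 6.6524, Gamma 6.8719, Delta 2.2274, Epsilon 12.3974, Zeta 2.4533.
Lower quotas: Alpha 10, Beta 6, Gamma 6, Delta 2, Epsilon 12, Zeta 2 (sum 38, leaving 3 seats).
Remainders in descending order: Gamma 0.8719, Beta 0.6524, Zeta 0.4533, Alpha 0.3976, Epsilon 0.3974, Delta 0.2274.
The surplus seats go to Gamma, Beta, Zeta.

Alpha: 10; Beta: 7; Gamma: 7; Delta: 2; Epsilon: 12; Zeta: 3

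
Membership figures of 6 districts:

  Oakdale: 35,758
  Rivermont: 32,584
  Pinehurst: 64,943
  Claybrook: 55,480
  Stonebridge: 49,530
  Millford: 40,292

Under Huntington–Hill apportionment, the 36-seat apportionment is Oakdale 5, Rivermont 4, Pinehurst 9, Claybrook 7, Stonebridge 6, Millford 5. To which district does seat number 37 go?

Stonebridge

Priority for the next seat is population ÷ (√(s·(s+1))).
Priorities: Oakdale 6528.488, Rivermont 7286.004, Pinehurst 6845.593, Claybrook 7413.827, Stonebridge 7642.645, Millford 7356.279.
Highest priority: Stonebridge.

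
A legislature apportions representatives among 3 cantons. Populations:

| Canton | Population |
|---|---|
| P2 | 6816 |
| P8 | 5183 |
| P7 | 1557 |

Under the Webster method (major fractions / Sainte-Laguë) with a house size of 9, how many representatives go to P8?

Standard divisor 13556/9 ≈ 1506.222; standard quotas: P2 4.525, P8 3.441, P7 1.034.
Rounding to the nearest integer gives P2 5, P8 3, P7 1 — total 9, matching the house size, so no adjustment is needed.
P8 receives 3.

3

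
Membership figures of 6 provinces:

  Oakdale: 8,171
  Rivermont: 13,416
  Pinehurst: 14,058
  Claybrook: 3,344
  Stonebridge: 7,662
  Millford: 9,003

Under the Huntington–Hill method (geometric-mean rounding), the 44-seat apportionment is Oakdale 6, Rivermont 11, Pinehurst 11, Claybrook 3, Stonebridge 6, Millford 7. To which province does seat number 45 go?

Priority for the next seat is population ÷ (√(s·(s+1))).
Priorities: Oakdale 1260.813, Rivermont 1167.713, Pinehurst 1223.592, Claybrook 965.330, Stonebridge 1182.272, Millford 1203.076.
Highest priority: Oakdale.

Oakdale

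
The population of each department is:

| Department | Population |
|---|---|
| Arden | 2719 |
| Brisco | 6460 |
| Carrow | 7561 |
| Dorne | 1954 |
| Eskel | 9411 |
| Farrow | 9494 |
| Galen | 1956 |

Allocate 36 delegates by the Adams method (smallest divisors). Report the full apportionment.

Arden 3; Brisco 6; Carrow 7; Dorne 2; Eskel 8; Farrow 8; Galen 2

Standard divisor 39555/36 ≈ 1098.75; standard quotas: Arden 2.475, Brisco 5.879, Carrow 6.881, Dorne 1.778, Eskel 8.565, Farrow 8.641, Galen 1.780.
Rounding up gives 3, 6, 7, 2, 9, 9, 2 = 38 seats, so the divisor must be adjusted.
With modified divisor 1200: modified quotas Arden 2.266, Brisco 5.383, Carrow 6.301, Dorne 1.628, Eskel 7.843, Farrow 7.912, Galen 1.630.
Rounding up: Arden 3, Brisco 6, Carrow 7, Dorne 2, Eskel 8, Farrow 8, Galen 2 (total 36).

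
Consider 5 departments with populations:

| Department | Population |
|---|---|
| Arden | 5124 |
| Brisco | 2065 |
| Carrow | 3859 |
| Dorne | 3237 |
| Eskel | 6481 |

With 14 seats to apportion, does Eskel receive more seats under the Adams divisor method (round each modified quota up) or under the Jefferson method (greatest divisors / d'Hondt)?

Adams: Arden 3, Brisco 2, Carrow 3, Dorne 2, Eskel 4.
Jefferson: Arden 3, Brisco 1, Carrow 3, Dorne 2, Eskel 5.
Eskel gets 4 under Adams and 5 under Jefferson.

Jefferson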